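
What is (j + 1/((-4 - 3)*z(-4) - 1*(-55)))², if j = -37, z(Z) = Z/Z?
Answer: 3150625/2304 ≈ 1367.5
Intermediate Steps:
z(Z) = 1
(j + 1/((-4 - 3)*z(-4) - 1*(-55)))² = (-37 + 1/((-4 - 3)*1 - 1*(-55)))² = (-37 + 1/(-7*1 + 55))² = (-37 + 1/(-7 + 55))² = (-37 + 1/48)² = (-1775/48)² = 3150625/2304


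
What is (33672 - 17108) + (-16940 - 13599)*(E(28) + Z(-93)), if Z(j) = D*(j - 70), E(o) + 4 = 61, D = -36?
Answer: -180927011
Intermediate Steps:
E(o) = 57 (E(o) = -4 + 61 = 57)
Z(j) = 2520 - 36*j (Z(j) = -36*(j - 70) = -36*(-70 + j) = 2520 - 36*j)
(33672 - 17108) + (-16940 - 13599)*(E(28) + Z(-93)) = (33672 - 17108) + (-16940 - 13599)*(57 + (2520 - 36*(-93))) = 16564 - 30539*(57 + (2520 + 3348)) = 16564 - 30539*(57 + 5868) = 16564 - 30539*5925 = 16564 - 180943575 = -180927011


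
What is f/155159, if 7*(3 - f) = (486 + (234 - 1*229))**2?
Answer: -14180/63889 ≈ -0.22195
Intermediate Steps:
f = -241060/7 (f = 3 - (486 + (234 - 1*229))**2/7 = 3 - (486 + (234 - 229))**2/7 = 3 - (486 + 5)**2/7 = 3 - 1/7*491**2 = 3 - 1/7*241081 = 3 - 241081/7 = -241060/7 ≈ -34437.)
f/155159 = -241060/7/155159 = -241060/7*1/155159 = -14180/63889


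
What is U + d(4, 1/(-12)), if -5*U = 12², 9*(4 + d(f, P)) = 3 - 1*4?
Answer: -1481/45 ≈ -32.911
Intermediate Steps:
d(f, P) = -37/9 (d(f, P) = -4 + (3 - 1*4)/9 = -4 + (3 - 4)/9 = -4 + (⅑)*(-1) = -4 - ⅑ = -37/9)
U = -144/5 (U = -⅕*12² = -⅕*144 = -144/5 ≈ -28.800)
U + d(4, 1/(-12)) = -144/5 - 37/9 = -1481/45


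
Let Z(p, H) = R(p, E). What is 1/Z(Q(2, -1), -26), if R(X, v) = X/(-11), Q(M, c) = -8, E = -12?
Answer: 11/8 ≈ 1.3750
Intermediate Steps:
R(X, v) = -X/11 (R(X, v) = X*(-1/11) = -X/11)
Z(p, H) = -p/11
1/Z(Q(2, -1), -26) = 1/(-1/11*(-8)) = 1/(8/11) = 11/8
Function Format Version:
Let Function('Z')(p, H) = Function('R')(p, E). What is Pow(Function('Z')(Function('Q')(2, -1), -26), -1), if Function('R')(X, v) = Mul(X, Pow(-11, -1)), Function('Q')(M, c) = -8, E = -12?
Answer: Rational(11, 8) ≈ 1.3750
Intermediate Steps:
Function('R')(X, v) = Mul(Rational(-1, 11), X) (Function('R')(X, v) = Mul(X, Rational(-1, 11)) = Mul(Rational(-1, 11), X))
Function('Z')(p, H) = Mul(Rational(-1, 11), p)
Pow(Function('Z')(Function('Q')(2, -1), -26), -1) = Pow(Mul(Rational(-1, 11), -8), -1) = Pow(Rational(8, 11), -1) = Rational(11, 8)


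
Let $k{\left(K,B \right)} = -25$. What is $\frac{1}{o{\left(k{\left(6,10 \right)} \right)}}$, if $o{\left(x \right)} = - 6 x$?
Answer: $\frac{1}{150} \approx 0.0066667$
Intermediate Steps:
$\frac{1}{o{\left(k{\left(6,10 \right)} \right)}} = \frac{1}{\left(-6\right) \left(-25\right)} = \frac{1}{150}$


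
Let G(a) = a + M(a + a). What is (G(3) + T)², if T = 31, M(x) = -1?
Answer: 1089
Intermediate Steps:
G(a) = -1 + a (G(a) = a - 1 = -1 + a)
(G(3) + T)² = ((-1 + 3) + 31)² = (2 + 31)² = 33² = 1089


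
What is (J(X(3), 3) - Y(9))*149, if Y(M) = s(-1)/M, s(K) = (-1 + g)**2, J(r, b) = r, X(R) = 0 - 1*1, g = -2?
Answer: -298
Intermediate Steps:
X(R) = -1 (X(R) = 0 - 1 = -1)
s(K) = 9 (s(K) = (-1 - 2)**2 = (-3)**2 = 9)
Y(M) = 9/M
(J(X(3), 3) - Y(9))*149 = (-1 - 9/9)*149 = (-1 - 1*1)*149 = (-1 - 1)*149 = -2*149 = -298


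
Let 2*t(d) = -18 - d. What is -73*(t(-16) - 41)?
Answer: 3066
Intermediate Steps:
t(d) = -9 - d/2 (t(d) = (-18 - d)/2 = -9 - d/2)
-73*(t(-16) - 41) = -73*((-9 - 1/2*(-16)) - 41) = -73*((-9 + 8) - 41) = -73*(-1 - 41) = -73*(-42) = -1*(-3066) = 3066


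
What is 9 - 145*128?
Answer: -18551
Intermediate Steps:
9 - 145*128 = 9 - 18560 = -18551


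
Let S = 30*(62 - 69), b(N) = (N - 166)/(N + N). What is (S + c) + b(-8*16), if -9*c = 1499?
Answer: -432469/1152 ≈ -375.41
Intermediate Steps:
c = -1499/9 (c = -⅑*1499 = -1499/9 ≈ -166.56)
b(N) = (-166 + N)/(2*N) (b(N) = (-166 + N)/((2*N)) = (-166 + N)*(1/(2*N)) = (-166 + N)/(2*N))
S = -210 (S = 30*(-7) = -210)
(S + c) + b(-8*16) = (-210 - 1499/9) + (-166 - 8*16)/(2*((-8*16))) = -3389/9 + (½)*(-166 - 128)/(-128) = -3389/9 + (½)*(-1/128)*(-294) = -3389/9 + 147/128 = -432469/1152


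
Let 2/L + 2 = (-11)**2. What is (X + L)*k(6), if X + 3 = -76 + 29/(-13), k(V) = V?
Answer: -753828/1547 ≈ -487.28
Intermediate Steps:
X = -1056/13 (X = -3 + (-76 + 29/(-13)) = -3 + (-76 + 29*(-1/13)) = -3 + (-76 - 29/13) = -3 - 1017/13 = -1056/13 ≈ -81.231)
L = 2/119 (L = 2/(-2 + (-11)**2) = 2/(-2 + 121) = 2/119 ≈ 0.016807)
(X + L)*k(6) = (-1056/13 + 2/119)*6 = -125638/1547*6 = -753828/1547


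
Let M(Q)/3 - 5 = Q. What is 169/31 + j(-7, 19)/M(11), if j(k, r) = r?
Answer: 8701/1488 ≈ 5.8474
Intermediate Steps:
M(Q) = 15 + 3*Q
169/31 + j(-7, 19)/M(11) = 169/31 + 19/(15 + 3*11) = 169*(1/31) + 19/(15 + 33) = 169/31 + 19/48 = 8701/1488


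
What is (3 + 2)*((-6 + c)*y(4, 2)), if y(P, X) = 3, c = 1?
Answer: -75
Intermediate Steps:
(3 + 2)*((-6 + c)*y(4, 2)) = (3 + 2)*((-6 + 1)*3) = 5*(-5*3) = 5*(-15) = -75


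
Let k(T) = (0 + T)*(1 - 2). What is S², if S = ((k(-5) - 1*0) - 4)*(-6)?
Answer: 36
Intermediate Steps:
k(T) = -T (k(T) = T*(-1) = -T)
S = -6 (S = ((-1*(-5) - 1*0) - 4)*(-6) = ((5 + 0) - 4)*(-6) = (5 - 4)*(-6) = 1*(-6) = -6)
S² = (-6)² = 36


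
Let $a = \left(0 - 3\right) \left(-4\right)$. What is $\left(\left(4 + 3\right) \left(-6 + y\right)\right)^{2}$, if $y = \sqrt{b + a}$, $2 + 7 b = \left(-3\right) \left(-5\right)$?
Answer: $\left(42 - \sqrt{679}\right)^{2} \approx 254.16$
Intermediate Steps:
$a = 12$ ($a = \left(-3\right) \left(-4\right) = 12$)
$b = \frac{13}{7}$ ($b = - \frac{2}{7} + \frac{\left(-3\right) \left(-5\right)}{7} = - \frac{2}{7} + \frac{1}{7} \cdot 15 = - \frac{2}{7} + \frac{15}{7} = \frac{13}{7} \approx 1.8571$)
$y = \frac{\sqrt{679}}{7}$ ($y = \sqrt{\frac{13}{7} + 12} = \sqrt{\frac{97}{7}} = \frac{\sqrt{679}}{7} \approx 3.7225$)
$\left(\left(4 + 3\right) \left(-6 + y\right)\right)^{2} = \left(\left(4 + 3\right) \left(-6 + \frac{\sqrt{679}}{7}\right)\right)^{2} = \left(7 \left(-6 + \frac{\sqrt{679}}{7}\right)\right)^{2} = \left(-42 + \sqrt{679}\right)^{2}$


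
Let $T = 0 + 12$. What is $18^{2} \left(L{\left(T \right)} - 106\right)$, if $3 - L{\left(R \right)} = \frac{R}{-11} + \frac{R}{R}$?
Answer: $- \frac{366768}{11} \approx -33343.0$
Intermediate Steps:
$T = 12$
$L{\left(R \right)} = 2 + \frac{R}{11}$ ($L{\left(R \right)} = 3 - \left(\frac{R}{-11} + \frac{R}{R}\right) = 3 - \left(R \left(- \frac{1}{11}\right) + 1\right) = 3 - \left(- \frac{R}{11} + 1\right) = 3 - \left(1 - \frac{R}{11}\right) = 3 + \left(-1 + \frac{R}{11}\right) = 2 + \frac{R}{11}$)
$18^{2} \left(L{\left(T \right)} - 106\right) = 18^{2} \left(\left(2 + \frac{1}{11} \cdot 12\right) - 106\right) = 324 \left(\left(2 + \frac{12}{11}\right) - 106\right) = 324 \left(\frac{34}{11} - 106\right) = 324 \left(- \frac{1132}{11}\right) = - \frac{366768}{11}$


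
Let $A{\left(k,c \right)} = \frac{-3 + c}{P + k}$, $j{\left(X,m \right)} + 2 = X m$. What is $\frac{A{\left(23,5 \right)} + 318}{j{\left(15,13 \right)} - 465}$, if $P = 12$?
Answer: $- \frac{2783}{2380} \approx -1.1693$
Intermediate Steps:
$j{\left(X,m \right)} = -2 + X m$
$A{\left(k,c \right)} = \frac{-3 + c}{12 + k}$
$\frac{A{\left(23,5 \right)} + 318}{j{\left(15,13 \right)} - 465} = \frac{\frac{-3 + 5}{12 + 23} + 318}{\left(-2 + 15 \cdot 13\right) - 465} = \frac{\frac{1}{35} \cdot 2 + 318}{\left(-2 + 195\right) - 465} = \frac{\frac{1}{35} \cdot 2 + 318}{193 - 465} = \frac{\frac{2}{35} + 318}{-272} = \frac{11132}{35} \left(- \frac{1}{272}\right) = - \frac{2783}{2380}$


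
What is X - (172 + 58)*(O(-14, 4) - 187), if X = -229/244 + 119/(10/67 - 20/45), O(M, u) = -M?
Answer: 855304905/21716 ≈ 39386.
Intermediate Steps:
X = -8774735/21716 (X = -229*1/244 + 119/(10*(1/67) - 20*1/45) = -229/244 + 119/(10/67 - 4/9) = -229/244 + 119/(-178/603) = -229/244 + 119*(-603/178) = -229/244 - 71757/178 = -8774735/21716 ≈ -404.07)
X - (172 + 58)*(O(-14, 4) - 187) = -8774735/21716 - (172 + 58)*(-1*(-14) - 187) = -8774735/21716 - 230*(14 - 187) = -8774735/21716 - 230*(-173) = -8774735/21716 - 1*(-39790) = -8774735/21716 + 39790 = 855304905/21716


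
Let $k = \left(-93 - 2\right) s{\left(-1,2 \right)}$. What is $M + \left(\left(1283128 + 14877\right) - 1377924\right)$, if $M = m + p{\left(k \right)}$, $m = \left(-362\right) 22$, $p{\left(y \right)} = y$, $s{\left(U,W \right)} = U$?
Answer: $-87788$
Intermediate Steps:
$k = 95$ ($k = \left(-93 - 2\right) \left(-1\right) = \left(-95\right) \left(-1\right) = 95$)
$m = -7964$
$M = -7869$ ($M = -7964 + 95 = -7869$)
$M + \left(\left(1283128 + 14877\right) - 1377924\right) = -7869 + \left(\left(1283128 + 14877\right) - 1377924\right) = -7869 + \left(1298005 - 1377924\right) = -7869 - 79919 = -87788$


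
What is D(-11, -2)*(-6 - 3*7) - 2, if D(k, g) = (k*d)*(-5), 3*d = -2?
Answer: 988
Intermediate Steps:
d = -⅔ (d = (⅓)*(-2) = -⅔ ≈ -0.66667)
D(k, g) = 10*k/3 (D(k, g) = (k*(-⅔))*(-5) = -2*k/3*(-5) = 10*k/3)
D(-11, -2)*(-6 - 3*7) - 2 = ((10/3)*(-11))*(-6 - 3*7) - 2 = -110*(-6 - 21)/3 - 2 = -110/3*(-27) - 2 = 990 - 2 = 988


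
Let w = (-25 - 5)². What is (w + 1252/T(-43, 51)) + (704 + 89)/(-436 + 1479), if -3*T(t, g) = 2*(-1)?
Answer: 2898247/1043 ≈ 2778.8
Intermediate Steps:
T(t, g) = ⅔ (T(t, g) = -2*(-1)/3 = -⅓*(-2) = ⅔)
w = 900 (w = (-30)² = 900)
(w + 1252/T(-43, 51)) + (704 + 89)/(-436 + 1479) = (900 + 1252/(⅔)) + (704 + 89)/(-436 + 1479) = (900 + 1252*(3/2)) + 793/1043 = (900 + 1878) + 793*(1/1043) = 2778 + 793/1043 = 2898247/1043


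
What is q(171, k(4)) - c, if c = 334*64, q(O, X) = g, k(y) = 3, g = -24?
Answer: -21400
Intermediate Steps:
q(O, X) = -24
c = 21376
q(171, k(4)) - c = -24 - 1*21376 = -24 - 21376 = -21400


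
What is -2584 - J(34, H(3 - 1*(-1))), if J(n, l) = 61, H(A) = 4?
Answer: -2645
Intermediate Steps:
-2584 - J(34, H(3 - 1*(-1))) = -2584 - 1*61 = -2584 - 61 = -2645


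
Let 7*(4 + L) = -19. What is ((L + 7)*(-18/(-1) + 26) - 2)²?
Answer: 5476/49 ≈ 111.76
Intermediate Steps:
L = -47/7 (L = -4 + (⅐)*(-19) = -4 - 19/7 = -47/7 ≈ -6.7143)
((L + 7)*(-18/(-1) + 26) - 2)² = ((-47/7 + 7)*(-18/(-1) + 26) - 2)² = (2*(-18*(-1) + 26)/7 - 2)² = (2*(18 + 26)/7 - 2)² = ((2/7)*44 - 2)² = (88/7 - 2)² = (74/7)² = 5476/49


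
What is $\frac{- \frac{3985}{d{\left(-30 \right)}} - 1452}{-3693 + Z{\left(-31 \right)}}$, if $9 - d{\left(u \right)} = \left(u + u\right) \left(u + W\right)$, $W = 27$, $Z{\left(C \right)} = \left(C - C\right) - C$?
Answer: $\frac{244307}{626202} \approx 0.39014$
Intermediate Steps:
$Z{\left(C \right)} = - C$ ($Z{\left(C \right)} = 0 - C = - C$)
$d{\left(u \right)} = 9 - 2 u \left(27 + u\right)$ ($d{\left(u \right)} = 9 - \left(u + u\right) \left(u + 27\right) = 9 - 2 u \left(27 + u\right)$)
$\frac{- \frac{3985}{d{\left(-30 \right)}} - 1452}{-3693 + Z{\left(-31 \right)}} = \frac{- \frac{3985}{9 - -1620 - 2 \left(-30\right)^{2}} - 1452}{-3693 - -31} = \frac{- \frac{3985}{9 + 1620 - 1800} - 1452}{-3693 + 31} = \frac{- \frac{3985}{9 + 1620 - 1800} - 1452}{-3662} = \left(- \frac{3985}{-171} - 1452\right) \left(- \frac{1}{3662}\right) = \left(\left(-3985\right) \left(- \frac{1}{171}\right) - 1452\right) \left(- \frac{1}{3662}\right) = \left(\frac{3985}{171} - 1452\right) \left(- \frac{1}{3662}\right) = \left(- \frac{244307}{171}\right) \left(- \frac{1}{3662}\right) = \frac{244307}{626202}$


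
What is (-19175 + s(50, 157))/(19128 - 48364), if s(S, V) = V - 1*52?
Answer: 9535/14618 ≈ 0.65228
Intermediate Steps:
s(S, V) = -52 + V (s(S, V) = V - 52 = -52 + V)
(-19175 + s(50, 157))/(19128 - 48364) = (-19175 + (-52 + 157))/(19128 - 48364) = (-19175 + 105)/(-29236) = -19070*(-1/29236) = 9535/14618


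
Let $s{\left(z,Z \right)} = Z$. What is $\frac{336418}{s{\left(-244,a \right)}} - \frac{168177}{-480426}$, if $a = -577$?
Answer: $- \frac{53842305313}{92401934} \approx -582.7$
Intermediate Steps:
$\frac{336418}{s{\left(-244,a \right)}} - \frac{168177}{-480426} = \frac{336418}{-577} - \frac{168177}{-480426} = 336418 \left(- \frac{1}{577}\right) - - \frac{56059}{160142} = - \frac{336418}{577} + \frac{56059}{160142} = - \frac{53842305313}{92401934}$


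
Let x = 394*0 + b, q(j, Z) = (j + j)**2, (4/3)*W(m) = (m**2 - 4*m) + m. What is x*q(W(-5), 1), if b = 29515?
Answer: 106254000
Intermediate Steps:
W(m) = -9*m/4 + 3*m**2/4 (W(m) = 3*((m**2 - 4*m) + m)/4 = 3*(m**2 - 3*m)/4 = -9*m/4 + 3*m**2/4)
q(j, Z) = 4*j**2 (q(j, Z) = (2*j)**2 = 4*j**2)
x = 29515 (x = 394*0 + 29515 = 0 + 29515 = 29515)
x*q(W(-5), 1) = 29515*(4*((3/4)*(-5)*(-3 - 5))**2) = 29515*(4*((3/4)*(-5)*(-8))**2) = 29515*(4*30**2) = 29515*(4*900) = 29515*3600 = 106254000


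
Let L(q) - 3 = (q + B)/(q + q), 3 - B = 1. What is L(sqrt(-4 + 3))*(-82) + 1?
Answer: -286 + 82*I ≈ -286.0 + 82.0*I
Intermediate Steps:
B = 2 (B = 3 - 1*1 = 3 - 1 = 2)
L(q) = 3 + (2 + q)/(2*q) (L(q) = 3 + (q + 2)/(q + q) = 3 + (2 + q)/((2*q)) = 3 + (2 + q)*(1/(2*q)) = 3 + (2 + q)/(2*q))
L(sqrt(-4 + 3))*(-82) + 1 = (7/2 + 1/(sqrt(-4 + 3)))*(-82) + 1 = (7/2 + 1/(sqrt(-1)))*(-82) + 1 = (7/2 + 1/I)*(-82) + 1 = (7/2 - I)*(-82) + 1 = (-287 + 82*I) + 1 = -286 + 82*I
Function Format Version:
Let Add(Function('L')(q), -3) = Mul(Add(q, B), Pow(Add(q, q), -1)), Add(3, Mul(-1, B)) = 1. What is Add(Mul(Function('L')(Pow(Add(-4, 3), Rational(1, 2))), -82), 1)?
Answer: Add(-286, Mul(82, I)) ≈ Add(-286.00, Mul(82.000, I))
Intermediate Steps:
B = 2 (B = Add(3, Mul(-1, 1)) = Add(3, -1) = 2)
Function('L')(q) = Add(3, Mul(Rational(1, 2), Pow(q, -1), Add(2, q))) (Function('L')(q) = Add(3, Mul(Add(q, 2), Pow(Add(q, q), -1))) = Add(3, Mul(Add(2, q), Pow(Mul(2, q), -1))) = Add(3, Mul(Add(2, q), Mul(Rational(1, 2), Pow(q, -1)))) = Add(3, Mul(Rational(1, 2), Pow(q, -1), Add(2, q))))
Add(Mul(Function('L')(Pow(Add(-4, 3), Rational(1, 2))), -82), 1) = Add(Mul(Add(Rational(7, 2), Pow(Pow(Add(-4, 3), Rational(1, 2)), -1)), -82), 1) = Add(Mul(Add(Rational(7, 2), Pow(Pow(-1, Rational(1, 2)), -1)), -82), 1) = Add(Mul(Add(Rational(7, 2), Pow(I, -1)), -82), 1) = Add(Mul(Add(Rational(7, 2), Mul(-1, I)), -82), 1) = Add(Add(-287, Mul(82, I)), 1) = Add(-286, Mul(82, I))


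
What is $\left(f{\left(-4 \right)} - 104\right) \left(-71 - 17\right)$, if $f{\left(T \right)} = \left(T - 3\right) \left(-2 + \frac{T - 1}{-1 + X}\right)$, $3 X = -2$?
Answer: $9768$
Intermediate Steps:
$X = - \frac{2}{3}$ ($X = \frac{1}{3} \left(-2\right) = - \frac{2}{3} \approx -0.66667$)
$f{\left(T \right)} = \left(-3 + T\right) \left(- \frac{7}{5} - \frac{3 T}{5}\right)$ ($f{\left(T \right)} = \left(T - 3\right) \left(-2 + \frac{T - 1}{-1 - \frac{2}{3}}\right) = \left(-3 + T\right) \left(-2 + \frac{-1 + T}{- \frac{5}{3}}\right) = \left(-3 + T\right) \left(-2 + \left(-1 + T\right) \left(- \frac{3}{5}\right)\right) = \left(-3 + T\right) \left(-2 - \left(- \frac{3}{5} + \frac{3 T}{5}\right)\right) = \left(-3 + T\right) \left(- \frac{7}{5} - \frac{3 T}{5}\right)$)
$\left(f{\left(-4 \right)} - 104\right) \left(-71 - 17\right) = \left(\left(\frac{21}{5} - \frac{3 \left(-4\right)^{2}}{5} + \frac{2}{5} \left(-4\right)\right) - 104\right) \left(-71 - 17\right) = \left(\left(\frac{21}{5} - \frac{48}{5} - \frac{8}{5}\right) - 104\right) \left(-71 - 17\right) = \left(\left(\frac{21}{5} - \frac{48}{5} - \frac{8}{5}\right) - 104\right) \left(-88\right) = \left(-7 - 104\right) \left(-88\right) = \left(-111\right) \left(-88\right) = 9768$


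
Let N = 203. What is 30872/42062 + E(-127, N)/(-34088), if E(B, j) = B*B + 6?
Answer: 186847183/716904728 ≈ 0.26063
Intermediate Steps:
E(B, j) = 6 + B**2 (E(B, j) = B**2 + 6 = 6 + B**2)
30872/42062 + E(-127, N)/(-34088) = 30872/42062 + (6 + (-127)**2)/(-34088) = 30872*(1/42062) + (6 + 16129)*(-1/34088) = 15436/21031 + 16135*(-1/34088) = 15436/21031 - 16135/34088 = 186847183/716904728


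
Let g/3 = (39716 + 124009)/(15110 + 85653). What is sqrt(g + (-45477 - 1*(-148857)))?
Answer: sqrt(1049685464897745)/100763 ≈ 321.54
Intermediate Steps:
g = 491175/100763 (g = 3*((39716 + 124009)/(15110 + 85653)) = 3*(163725/100763) = 491175/100763 ≈ 4.8746)
sqrt(g + (-45477 - 1*(-148857))) = sqrt(491175/100763 + (-45477 - 1*(-148857))) = sqrt(491175/100763 + (-45477 + 148857)) = sqrt(491175/100763 + 103380) = sqrt(10417370115/100763) = sqrt(1049685464897745)/100763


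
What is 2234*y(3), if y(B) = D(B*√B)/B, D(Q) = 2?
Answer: 4468/3 ≈ 1489.3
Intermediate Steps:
y(B) = 2/B
2234*y(3) = 2234*(2/3) = 2234*(2*(⅓)) = 2234*(⅔) = 4468/3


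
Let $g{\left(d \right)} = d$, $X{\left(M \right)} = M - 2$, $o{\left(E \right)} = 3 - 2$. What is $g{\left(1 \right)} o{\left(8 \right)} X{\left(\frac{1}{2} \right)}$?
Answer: $- \frac{3}{2} \approx -1.5$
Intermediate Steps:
$o{\left(E \right)} = 1$ ($o{\left(E \right)} = 3 - 2 = 1$)
$X{\left(M \right)} = -2 + M$ ($X{\left(M \right)} = M - 2 = -2 + M$)
$g{\left(1 \right)} o{\left(8 \right)} X{\left(\frac{1}{2} \right)} = 1 \cdot 1 \left(-2 + \frac{1}{2}\right) = 1 \left(-2 + \frac{1}{2}\right) = 1 \left(- \frac{3}{2}\right) = - \frac{3}{2}$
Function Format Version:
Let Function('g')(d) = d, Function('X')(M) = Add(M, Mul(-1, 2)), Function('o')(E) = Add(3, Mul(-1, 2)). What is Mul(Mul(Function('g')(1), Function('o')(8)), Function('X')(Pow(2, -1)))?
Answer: Rational(-3, 2) ≈ -1.5000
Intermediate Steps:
Function('o')(E) = 1 (Function('o')(E) = Add(3, -2) = 1)
Function('X')(M) = Add(-2, M) (Function('X')(M) = Add(M, -2) = Add(-2, M))
Mul(Mul(Function('g')(1), Function('o')(8)), Function('X')(Pow(2, -1))) = Mul(Mul(1, 1), Add(-2, Pow(2, -1))) = Mul(1, Add(-2, Rational(1, 2))) = Mul(1, Rational(-3, 2)) = Rational(-3, 2)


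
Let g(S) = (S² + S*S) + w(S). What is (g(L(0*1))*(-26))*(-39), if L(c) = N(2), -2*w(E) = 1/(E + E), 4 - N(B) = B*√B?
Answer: 194181/4 - 260091*√2/8 ≈ 2567.2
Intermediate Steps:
N(B) = 4 - B^(3/2) (N(B) = 4 - B*√B = 4 - B^(3/2))
w(E) = -1/(4*E) (w(E) = -1/(2*(E + E)) = -1/(2*E)/2 = -1/(4*E))
L(c) = 4 - 2*√2 (L(c) = 4 - 2^(3/2) = 4 - 2*√2)
g(S) = 2*S² - 1/(4*S) (g(S) = (S² + S*S) - 1/(4*S) = (S² + S²) - 1/(4*S) = 2*S² - 1/(4*S))
(g(L(0*1))*(-26))*(-39) = (((-1 + 8*(4 - 2*√2)³)/(4*(4 - 2*√2)))*(-26))*(-39) = -13*(-1 + 8*(4 - 2*√2)³)/(2*(4 - 2*√2))*(-39) = 507*(-1 + 8*(4 - 2*√2)³)/(2*(4 - 2*√2))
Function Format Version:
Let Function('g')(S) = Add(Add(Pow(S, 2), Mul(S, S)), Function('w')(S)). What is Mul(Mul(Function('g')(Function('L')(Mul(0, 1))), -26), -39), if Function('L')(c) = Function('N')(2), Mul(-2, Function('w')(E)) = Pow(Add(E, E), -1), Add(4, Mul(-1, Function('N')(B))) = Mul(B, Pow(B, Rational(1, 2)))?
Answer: Add(Rational(194181, 4), Mul(Rational(-260091, 8), Pow(2, Rational(1, 2)))) ≈ 2567.2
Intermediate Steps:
Function('N')(B) = Add(4, Mul(-1, Pow(B, Rational(3, 2)))) (Function('N')(B) = Add(4, Mul(-1, Mul(B, Pow(B, Rational(1, 2))))) = Add(4, Mul(-1, Pow(B, Rational(3, 2)))))
Function('w')(E) = Mul(Rational(-1, 4), Pow(E, -1)) (Function('w')(E) = Mul(Rational(-1, 2), Pow(Add(E, E), -1)) = Mul(Rational(-1, 2), Pow(Mul(2, E), -1)) = Mul(Rational(-1, 2), Mul(Rational(1, 2), Pow(E, -1))) = Mul(Rational(-1, 4), Pow(E, -1)))
Function('L')(c) = Add(4, Mul(-2, Pow(2, Rational(1, 2)))) (Function('L')(c) = Add(4, Mul(-1, Pow(2, Rational(3, 2)))) = Add(4, Mul(-1, Mul(2, Pow(2, Rational(1, 2))))) = Add(4, Mul(-2, Pow(2, Rational(1, 2)))))
Function('g')(S) = Add(Mul(2, Pow(S, 2)), Mul(Rational(-1, 4), Pow(S, -1))) (Function('g')(S) = Add(Add(Pow(S, 2), Mul(S, S)), Mul(Rational(-1, 4), Pow(S, -1))) = Add(Add(Pow(S, 2), Pow(S, 2)), Mul(Rational(-1, 4), Pow(S, -1))) = Add(Mul(2, Pow(S, 2)), Mul(Rational(-1, 4), Pow(S, -1))))
Mul(Mul(Function('g')(Function('L')(Mul(0, 1))), -26), -39) = Mul(Mul(Mul(Rational(1, 4), Pow(Add(4, Mul(-2, Pow(2, Rational(1, 2)))), -1), Add(-1, Mul(8, Pow(Add(4, Mul(-2, Pow(2, Rational(1, 2)))), 3)))), -26), -39) = Mul(Mul(Rational(-13, 2), Pow(Add(4, Mul(-2, Pow(2, Rational(1, 2)))), -1), Add(-1, Mul(8, Pow(Add(4, Mul(-2, Pow(2, Rational(1, 2)))), 3)))), -39) = Mul(Rational(507, 2), Pow(Add(4, Mul(-2, Pow(2, Rational(1, 2)))), -1), Add(-1, Mul(8, Pow(Add(4, Mul(-2, Pow(2, Rational(1, 2)))), 3))))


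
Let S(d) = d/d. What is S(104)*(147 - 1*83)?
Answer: 64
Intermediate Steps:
S(d) = 1
S(104)*(147 - 1*83) = 1*(147 - 1*83) = 1*(147 - 83) = 1*64 = 64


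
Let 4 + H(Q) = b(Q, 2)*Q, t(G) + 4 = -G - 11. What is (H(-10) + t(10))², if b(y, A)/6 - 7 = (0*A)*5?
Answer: 201601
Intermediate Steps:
t(G) = -15 - G (t(G) = -4 + (-G - 11) = -4 + (-11 - G) = -15 - G)
b(y, A) = 42 (b(y, A) = 42 + 6*((0*A)*5) = 42 + 6*(0*5) = 42 + 6*0 = 42 + 0 = 42)
H(Q) = -4 + 42*Q
(H(-10) + t(10))² = ((-4 + 42*(-10)) + (-15 - 1*10))² = ((-4 - 420) + (-15 - 10))² = (-424 - 25)² = (-449)² = 201601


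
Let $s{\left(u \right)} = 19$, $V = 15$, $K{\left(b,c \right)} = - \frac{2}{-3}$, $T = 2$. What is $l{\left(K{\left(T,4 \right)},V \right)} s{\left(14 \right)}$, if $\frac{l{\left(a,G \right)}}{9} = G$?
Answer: $2565$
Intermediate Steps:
$K{\left(b,c \right)} = \frac{2}{3}$ ($K{\left(b,c \right)} = \left(-2\right) \left(- \frac{1}{3}\right) = \frac{2}{3}$)
$l{\left(a,G \right)} = 9 G$
$l{\left(K{\left(T,4 \right)},V \right)} s{\left(14 \right)} = 9 \cdot 15 \cdot 19 = 135 \cdot 19 = 2565$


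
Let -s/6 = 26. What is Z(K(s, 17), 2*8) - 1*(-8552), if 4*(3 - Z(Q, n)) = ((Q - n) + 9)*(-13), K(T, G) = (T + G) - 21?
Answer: 32049/4 ≈ 8012.3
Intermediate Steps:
s = -156 (s = -6*26 = -156)
K(T, G) = -21 + G + T (K(T, G) = (G + T) - 21 = -21 + G + T)
Z(Q, n) = 129/4 - 13*n/4 + 13*Q/4 (Z(Q, n) = 3 - ((Q - n) + 9)*(-13)/4 = 3 - (9 + Q - n)*(-13)/4 = 3 - (-117 - 13*Q + 13*n)/4 = 3 + (117/4 - 13*n/4 + 13*Q/4) = 129/4 - 13*n/4 + 13*Q/4)
Z(K(s, 17), 2*8) - 1*(-8552) = (129/4 - 13*8/2 + 13*(-21 + 17 - 156)/4) - 1*(-8552) = (129/4 - 13/4*16 + (13/4)*(-160)) + 8552 = (129/4 - 52 - 520) + 8552 = -2159/4 + 8552 = 32049/4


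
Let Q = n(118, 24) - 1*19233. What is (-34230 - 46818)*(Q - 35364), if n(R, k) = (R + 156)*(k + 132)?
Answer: 960661944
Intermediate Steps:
n(R, k) = (132 + k)*(156 + R) (n(R, k) = (156 + R)*(132 + k) = (132 + k)*(156 + R))
Q = 23511 (Q = (20592 + 132*118 + 156*24 + 118*24) - 1*19233 = (20592 + 15576 + 3744 + 2832) - 19233 = 42744 - 19233 = 23511)
(-34230 - 46818)*(Q - 35364) = (-34230 - 46818)*(23511 - 35364) = -81048*(-11853) = 960661944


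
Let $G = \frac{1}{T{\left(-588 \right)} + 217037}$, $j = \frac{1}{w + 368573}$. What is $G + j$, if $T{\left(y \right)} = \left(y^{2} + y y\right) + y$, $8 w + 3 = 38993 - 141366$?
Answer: $\frac{1263713}{323022194112} \approx 3.9122 \cdot 10^{-6}$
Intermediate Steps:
$w = -12797$ ($w = - \frac{3}{8} + \frac{38993 - 141366}{8} = - \frac{3}{8} + \frac{1}{8} \left(-102373\right) = - \frac{3}{8} - \frac{102373}{8} = -12797$)
$T{\left(y \right)} = y + 2 y^{2}$ ($T{\left(y \right)} = \left(y^{2} + y^{2}\right) + y = 2 y^{2} + y = y + 2 y^{2}$)
$j = \frac{1}{355776}$ ($j = \frac{1}{-12797 + 368573} = \frac{1}{355776} \approx 2.8108 \cdot 10^{-6}$)
$G = \frac{1}{907937}$ ($G = \frac{1}{- 588 \left(1 + 2 \left(-588\right)\right) + 217037} = \frac{1}{- 588 \left(1 - 1176\right) + 217037} = \frac{1}{\left(-588\right) \left(-1175\right) + 217037} = \frac{1}{690900 + 217037} = \frac{1}{907937} \approx 1.1014 \cdot 10^{-6}$)
$G + j = \frac{1}{907937} + \frac{1}{355776} = \frac{1263713}{323022194112}$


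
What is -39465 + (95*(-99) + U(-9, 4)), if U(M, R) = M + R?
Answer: -48875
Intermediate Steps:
-39465 + (95*(-99) + U(-9, 4)) = -39465 + (95*(-99) + (-9 + 4)) = -39465 + (-9405 - 5) = -39465 - 9410 = -48875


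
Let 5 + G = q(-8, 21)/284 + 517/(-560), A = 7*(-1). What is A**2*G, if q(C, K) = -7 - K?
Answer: -1675989/5680 ≈ -295.07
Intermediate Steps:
A = -7
G = -239427/39760 (G = -5 + ((-7 - 1*21)/284 + 517/(-560)) = -5 + ((-7 - 21)*(1/284) + 517*(-1/560)) = -5 + (-28*1/284 - 517/560) = -5 + (-7/71 - 517/560) = -5 - 40627/39760 = -239427/39760 ≈ -6.0218)
A**2*G = (-7)**2*(-239427/39760) = 49*(-239427/39760) = -1675989/5680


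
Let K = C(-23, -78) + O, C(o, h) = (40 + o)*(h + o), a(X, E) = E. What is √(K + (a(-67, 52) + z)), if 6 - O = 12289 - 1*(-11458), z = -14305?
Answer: I*√39711 ≈ 199.28*I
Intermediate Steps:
O = -23741 (O = 6 - (12289 - 1*(-11458)) = 6 - (12289 + 11458) = 6 - 1*23747 = 6 - 23747 = -23741)
K = -25458 (K = ((-23)² + 40*(-78) + 40*(-23) - 78*(-23)) - 23741 = (529 - 3120 - 920 + 1794) - 23741 = -1717 - 23741 = -25458)
√(K + (a(-67, 52) + z)) = √(-25458 + (52 - 14305)) = √(-25458 - 14253) = √(-39711) = I*√39711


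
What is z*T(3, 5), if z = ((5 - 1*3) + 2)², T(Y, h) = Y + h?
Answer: 128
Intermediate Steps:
z = 16 (z = ((5 - 3) + 2)² = (2 + 2)² = 4² = 16)
z*T(3, 5) = 16*(3 + 5) = 16*8 = 128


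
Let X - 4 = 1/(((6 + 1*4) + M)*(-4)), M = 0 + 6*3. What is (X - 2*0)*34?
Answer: 7599/56 ≈ 135.70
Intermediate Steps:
M = 18 (M = 0 + 18 = 18)
X = 447/112 (X = 4 + 1/(((6 + 1*4) + 18)*(-4)) = 4 - ¼/((6 + 4) + 18) = 4 - ¼/(10 + 18) = 4 - ¼/28 = 4 + (1/28)*(-¼) = 4 - 1/112 = 447/112 ≈ 3.9911)
(X - 2*0)*34 = (447/112 - 2*0)*34 = (447/112 + 0)*34 = (447/112)*34 = 7599/56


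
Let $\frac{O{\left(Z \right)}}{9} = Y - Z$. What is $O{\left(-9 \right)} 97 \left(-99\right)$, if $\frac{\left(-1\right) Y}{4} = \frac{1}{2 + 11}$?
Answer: $- \frac{9766251}{13} \approx -7.5125 \cdot 10^{5}$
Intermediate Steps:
$Y = - \frac{4}{13}$ ($Y = - \frac{4}{2 + 11} = - \frac{4}{13} \approx -0.30769$)
$O{\left(Z \right)} = - \frac{36}{13} - 9 Z$ ($O{\left(Z \right)} = 9 \left(- \frac{4}{13} - Z\right) = - \frac{36}{13} - 9 Z$)
$O{\left(-9 \right)} 97 \left(-99\right) = \left(- \frac{36}{13} - -81\right) 97 \left(-99\right) = \left(- \frac{36}{13} + 81\right) 97 \left(-99\right) = \frac{1017}{13} \cdot 97 \left(-99\right) = \frac{98649}{13} \left(-99\right) = - \frac{9766251}{13}$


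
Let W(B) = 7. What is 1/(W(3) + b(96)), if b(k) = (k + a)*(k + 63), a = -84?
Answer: 1/1915 ≈ 0.00052219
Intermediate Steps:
b(k) = (-84 + k)*(63 + k) (b(k) = (k - 84)*(k + 63) = (-84 + k)*(63 + k))
1/(W(3) + b(96)) = 1/(7 + (-5292 + 96² - 21*96)) = 1/(7 + (-5292 + 9216 - 2016)) = 1/(7 + 1908) = 1/1915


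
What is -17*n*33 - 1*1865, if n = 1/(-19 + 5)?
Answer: -25549/14 ≈ -1824.9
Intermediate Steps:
n = -1/14 (n = 1/(-14) = -1/14 ≈ -0.071429)
-17*n*33 - 1*1865 = -17*(-1/14)*33 - 1*1865 = (17/14)*33 - 1865 = 561/14 - 1865 = -25549/14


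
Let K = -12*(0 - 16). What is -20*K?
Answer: -3840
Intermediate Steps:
K = 192 (K = -12*(-16) = 192)
-20*K = -20*192 = -3840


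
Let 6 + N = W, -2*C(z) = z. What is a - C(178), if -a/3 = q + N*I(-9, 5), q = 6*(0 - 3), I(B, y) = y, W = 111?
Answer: -1432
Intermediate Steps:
C(z) = -z/2
q = -18 (q = 6*(-3) = -18)
N = 105 (N = -6 + 111 = 105)
a = -1521 (a = -3*(-18 + 105*5) = -3*(-18 + 525) = -3*507 = -1521)
a - C(178) = -1521 - (-1)*178/2 = -1521 - 1*(-89) = -1521 + 89 = -1432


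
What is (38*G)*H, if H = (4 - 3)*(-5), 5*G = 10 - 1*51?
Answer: 1558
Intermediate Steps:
G = -41/5 (G = (10 - 1*51)/5 = (10 - 51)/5 = (⅕)*(-41) = -41/5 ≈ -8.2000)
H = -5 (H = 1*(-5) = -5)
(38*G)*H = (38*(-41/5))*(-5) = -1558/5*(-5) = 1558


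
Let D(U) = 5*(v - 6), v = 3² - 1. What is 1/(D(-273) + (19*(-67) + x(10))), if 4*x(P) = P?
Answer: -2/2521 ≈ -0.00079334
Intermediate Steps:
v = 8 (v = 9 - 1 = 8)
D(U) = 10 (D(U) = 5*(8 - 6) = 5*2 = 10)
x(P) = P/4
1/(D(-273) + (19*(-67) + x(10))) = 1/(10 + (19*(-67) + (¼)*10)) = 1/(10 + (-1273 + 5/2)) = 1/(10 - 2541/2) = 1/(-2521/2) = -2/2521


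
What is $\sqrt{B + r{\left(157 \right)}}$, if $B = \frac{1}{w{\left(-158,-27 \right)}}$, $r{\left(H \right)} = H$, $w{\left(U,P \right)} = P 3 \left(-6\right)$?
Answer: $\frac{\sqrt{457818}}{54} \approx 12.53$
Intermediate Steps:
$w{\left(U,P \right)} = - 18 P$ ($w{\left(U,P \right)} = 3 P \left(-6\right) = - 18 P$)
$B = \frac{1}{486}$ ($B = \frac{1}{\left(-18\right) \left(-27\right)} = \frac{1}{486} \approx 0.0020576$)
$\sqrt{B + r{\left(157 \right)}} = \sqrt{\frac{1}{486} + 157} = \sqrt{\frac{76303}{486}} = \frac{\sqrt{457818}}{54}$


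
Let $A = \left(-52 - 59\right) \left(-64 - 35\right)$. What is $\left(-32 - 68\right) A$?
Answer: $-1098900$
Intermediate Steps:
$A = 10989$ ($A = \left(-111\right) \left(-99\right) = 10989$)
$\left(-32 - 68\right) A = \left(-32 - 68\right) 10989 = \left(-100\right) 10989 = -1098900$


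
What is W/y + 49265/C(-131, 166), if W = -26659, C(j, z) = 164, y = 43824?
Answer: 538654321/1796784 ≈ 299.79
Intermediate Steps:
W/y + 49265/C(-131, 166) = -26659/43824 + 49265/164 = 538654321/1796784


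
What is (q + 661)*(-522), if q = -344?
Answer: -165474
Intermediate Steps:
(q + 661)*(-522) = (-344 + 661)*(-522) = 317*(-522) = -165474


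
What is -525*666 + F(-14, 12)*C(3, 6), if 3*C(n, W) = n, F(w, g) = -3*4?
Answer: -349662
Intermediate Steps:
F(w, g) = -12
C(n, W) = n/3
-525*666 + F(-14, 12)*C(3, 6) = -525*666 - 4*3 = -349650 - 12*1 = -349650 - 12 = -349662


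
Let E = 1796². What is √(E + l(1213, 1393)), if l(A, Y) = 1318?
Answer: √3226934 ≈ 1796.4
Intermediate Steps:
E = 3225616
√(E + l(1213, 1393)) = √(3225616 + 1318) = √3226934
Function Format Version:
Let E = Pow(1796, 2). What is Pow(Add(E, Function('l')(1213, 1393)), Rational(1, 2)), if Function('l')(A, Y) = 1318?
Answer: Pow(3226934, Rational(1, 2)) ≈ 1796.4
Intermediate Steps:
E = 3225616
Pow(Add(E, Function('l')(1213, 1393)), Rational(1, 2)) = Pow(Add(3225616, 1318), Rational(1, 2)) = Pow(3226934, Rational(1, 2))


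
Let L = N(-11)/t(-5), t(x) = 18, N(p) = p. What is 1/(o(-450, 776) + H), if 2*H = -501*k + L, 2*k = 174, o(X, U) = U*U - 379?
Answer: 36/20880115 ≈ 1.7241e-6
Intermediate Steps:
o(X, U) = -379 + U² (o(X, U) = U² - 379 = -379 + U²)
L = -11/18 ≈ -0.61111
k = 87 (k = (½)*174 = 87)
H = -784577/36 (H = (-501*87 - 11/18)/2 = (-43587 - 11/18)/2 = (½)*(-784577/18) = -784577/36 ≈ -21794.)
1/(o(-450, 776) + H) = 1/((-379 + 776²) - 784577/36) = 1/((-379 + 602176) - 784577/36) = 1/(601797 - 784577/36) = 1/(20880115/36) = 36/20880115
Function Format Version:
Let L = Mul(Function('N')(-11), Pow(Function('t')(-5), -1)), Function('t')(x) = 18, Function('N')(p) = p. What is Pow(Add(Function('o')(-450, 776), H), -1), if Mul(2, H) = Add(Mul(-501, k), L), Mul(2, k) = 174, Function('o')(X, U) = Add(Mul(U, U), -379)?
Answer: Rational(36, 20880115) ≈ 1.7241e-6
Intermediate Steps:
Function('o')(X, U) = Add(-379, Pow(U, 2)) (Function('o')(X, U) = Add(Pow(U, 2), -379) = Add(-379, Pow(U, 2)))
L = Rational(-11, 18) (L = Mul(-11, Pow(18, -1)) = Mul(-11, Rational(1, 18)) = Rational(-11, 18) ≈ -0.61111)
k = 87 (k = Mul(Rational(1, 2), 174) = 87)
H = Rational(-784577, 36) (H = Mul(Rational(1, 2), Add(Mul(-501, 87), Rational(-11, 18))) = Mul(Rational(1, 2), Add(-43587, Rational(-11, 18))) = Mul(Rational(1, 2), Rational(-784577, 18)) = Rational(-784577, 36) ≈ -21794.)
Pow(Add(Function('o')(-450, 776), H), -1) = Pow(Add(Add(-379, Pow(776, 2)), Rational(-784577, 36)), -1) = Pow(Add(Add(-379, 602176), Rational(-784577, 36)), -1) = Pow(Add(601797, Rational(-784577, 36)), -1) = Pow(Rational(20880115, 36), -1) = Rational(36, 20880115)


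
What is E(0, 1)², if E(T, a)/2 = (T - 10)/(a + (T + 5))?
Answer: 100/9 ≈ 11.111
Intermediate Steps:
E(T, a) = 2*(-10 + T)/(5 + T + a) (E(T, a) = 2*((T - 10)/(a + (T + 5))) = 2*((-10 + T)/(a + (5 + T))) = 2*((-10 + T)/(5 + T + a)) = 2*(-10 + T)/(5 + T + a))
E(0, 1)² = (2*(-10 + 0)/(5 + 0 + 1))² = (2*(-10)/6)² = (2*(⅙)*(-10))² = (-10/3)² = 100/9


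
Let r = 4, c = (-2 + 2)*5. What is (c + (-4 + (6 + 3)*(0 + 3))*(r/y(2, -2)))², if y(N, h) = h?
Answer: 2116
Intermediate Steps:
c = 0 (c = 0*5 = 0)
(c + (-4 + (6 + 3)*(0 + 3))*(r/y(2, -2)))² = (0 + (-4 + (6 + 3)*(0 + 3))*(4/(-2)))² = (0 + (-4 + 9*3)*(4*(-½)))² = (0 + (-4 + 27)*(-2))² = (0 + 23*(-2))² = (0 - 46)² = (-46)² = 2116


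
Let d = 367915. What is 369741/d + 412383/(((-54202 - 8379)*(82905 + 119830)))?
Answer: 938177019013698/933573939872405 ≈ 1.0049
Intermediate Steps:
369741/d + 412383/(((-54202 - 8379)*(82905 + 119830))) = 369741/367915 + 412383/(((-54202 - 8379)*(82905 + 119830))) = 369741*(1/367915) + 412383/((-62581*202735)) = 369741/367915 + 412383/(-12687359035) = 369741/367915 + 412383*(-1/12687359035) = 369741/367915 - 412383/12687359035 = 938177019013698/933573939872405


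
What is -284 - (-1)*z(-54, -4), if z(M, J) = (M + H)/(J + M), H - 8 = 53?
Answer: -16479/58 ≈ -284.12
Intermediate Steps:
H = 61 (H = 8 + 53 = 61)
z(M, J) = (61 + M)/(J + M) (z(M, J) = (M + 61)/(J + M) = (61 + M)/(J + M))
-284 - (-1)*z(-54, -4) = -284 - (-1)*(61 - 54)/(-4 - 54) = -284 - (-1)*7/(-58) = -284 - (-1)*(-1/58*7) = -284 - (-1)*(-7)/58 = -284 - 1*7/58 = -284 - 7/58 = -16479/58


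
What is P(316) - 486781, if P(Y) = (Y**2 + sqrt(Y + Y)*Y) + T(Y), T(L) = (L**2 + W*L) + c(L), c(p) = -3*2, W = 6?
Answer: -285179 + 632*sqrt(158) ≈ -2.7724e+5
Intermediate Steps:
c(p) = -6
T(L) = -6 + L**2 + 6*L (T(L) = (L**2 + 6*L) - 6 = -6 + L**2 + 6*L)
P(Y) = -6 + 2*Y**2 + 6*Y + sqrt(2)*Y**(3/2) (P(Y) = (Y**2 + sqrt(Y + Y)*Y) + (-6 + Y**2 + 6*Y) = (Y**2 + sqrt(2*Y)*Y) + (-6 + Y**2 + 6*Y) = (Y**2 + (sqrt(2)*sqrt(Y))*Y) + (-6 + Y**2 + 6*Y) = (Y**2 + sqrt(2)*Y**(3/2)) + (-6 + Y**2 + 6*Y) = -6 + 2*Y**2 + 6*Y + sqrt(2)*Y**(3/2))
P(316) - 486781 = (-6 + 2*316**2 + 6*316 + sqrt(2)*316**(3/2)) - 486781 = (-6 + 2*99856 + 1896 + sqrt(2)*(632*sqrt(79))) - 486781 = (-6 + 199712 + 1896 + 632*sqrt(158)) - 486781 = (201602 + 632*sqrt(158)) - 486781 = -285179 + 632*sqrt(158)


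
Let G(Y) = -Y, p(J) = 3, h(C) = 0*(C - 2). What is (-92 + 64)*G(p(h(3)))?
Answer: 84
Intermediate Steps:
h(C) = 0 (h(C) = 0*(-2 + C) = 0)
(-92 + 64)*G(p(h(3))) = (-92 + 64)*(-1*3) = -28*(-3) = 84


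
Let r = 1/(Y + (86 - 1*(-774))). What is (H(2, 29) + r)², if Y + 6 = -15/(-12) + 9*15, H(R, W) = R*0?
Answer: 16/15689521 ≈ 1.0198e-6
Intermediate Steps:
H(R, W) = 0
Y = 521/4 (Y = -6 + (-15/(-12) + 9*15) = -6 + (-15*(-1/12) + 135) = -6 + (5/4 + 135) = -6 + 545/4 = 521/4 ≈ 130.25)
r = 4/3961 (r = 1/(521/4 + (86 - 1*(-774))) = 1/(521/4 + (86 + 774)) = 1/(521/4 + 860) = 1/(3961/4) = 4/3961 ≈ 0.0010098)
(H(2, 29) + r)² = (0 + 4/3961)² = (4/3961)² = 16/15689521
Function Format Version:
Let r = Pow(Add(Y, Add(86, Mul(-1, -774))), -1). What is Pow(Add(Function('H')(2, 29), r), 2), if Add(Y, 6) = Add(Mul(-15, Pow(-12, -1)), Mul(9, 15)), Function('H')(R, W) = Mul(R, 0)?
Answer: Rational(16, 15689521) ≈ 1.0198e-6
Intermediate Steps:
Function('H')(R, W) = 0
Y = Rational(521, 4) (Y = Add(-6, Add(Mul(-15, Pow(-12, -1)), Mul(9, 15))) = Add(-6, Add(Mul(-15, Rational(-1, 12)), 135)) = Add(-6, Add(Rational(5, 4), 135)) = Add(-6, Rational(545, 4)) = Rational(521, 4) ≈ 130.25)
r = Rational(4, 3961) (r = Pow(Add(Rational(521, 4), Add(86, Mul(-1, -774))), -1) = Pow(Add(Rational(521, 4), Add(86, 774)), -1) = Pow(Add(Rational(521, 4), 860), -1) = Pow(Rational(3961, 4), -1) = Rational(4, 3961) ≈ 0.0010098)
Pow(Add(Function('H')(2, 29), r), 2) = Pow(Add(0, Rational(4, 3961)), 2) = Pow(Rational(4, 3961), 2) = Rational(16, 15689521)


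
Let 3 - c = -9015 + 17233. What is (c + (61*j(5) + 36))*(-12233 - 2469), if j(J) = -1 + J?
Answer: 116660370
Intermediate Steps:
c = -8215 (c = 3 - (-9015 + 17233) = 3 - 1*8218 = 3 - 8218 = -8215)
(c + (61*j(5) + 36))*(-12233 - 2469) = (-8215 + (61*(-1 + 5) + 36))*(-12233 - 2469) = (-8215 + (61*4 + 36))*(-14702) = (-8215 + (244 + 36))*(-14702) = (-8215 + 280)*(-14702) = -7935*(-14702) = 116660370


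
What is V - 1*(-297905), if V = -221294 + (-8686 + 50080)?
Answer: 118005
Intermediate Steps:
V = -179900 (V = -221294 + 41394 = -179900)
V - 1*(-297905) = -179900 - 1*(-297905) = -179900 + 297905 = 118005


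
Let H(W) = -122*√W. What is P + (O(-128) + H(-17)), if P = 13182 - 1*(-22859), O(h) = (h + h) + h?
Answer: 35657 - 122*I*√17 ≈ 35657.0 - 503.02*I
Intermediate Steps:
O(h) = 3*h (O(h) = 2*h + h = 3*h)
P = 36041 (P = 13182 + 22859 = 36041)
P + (O(-128) + H(-17)) = 36041 + (3*(-128) - 122*I*√17) = 36041 + (-384 - 122*I*√17) = 35657 - 122*I*√17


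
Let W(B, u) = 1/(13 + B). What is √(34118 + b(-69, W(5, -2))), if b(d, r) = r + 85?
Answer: √1231310/6 ≈ 184.94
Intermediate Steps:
b(d, r) = 85 + r
√(34118 + b(-69, W(5, -2))) = √(34118 + (85 + 1/(13 + 5))) = √(34118 + (85 + 1/18)) = √(34118 + 1531/18) = √(615655/18) = √1231310/6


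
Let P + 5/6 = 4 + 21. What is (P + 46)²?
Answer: 177241/36 ≈ 4923.4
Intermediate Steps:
P = 145/6 (P = -⅚ + (4 + 21) = -⅚ + 25 = 145/6 ≈ 24.167)
(P + 46)² = (145/6 + 46)² = (421/6)² = 177241/36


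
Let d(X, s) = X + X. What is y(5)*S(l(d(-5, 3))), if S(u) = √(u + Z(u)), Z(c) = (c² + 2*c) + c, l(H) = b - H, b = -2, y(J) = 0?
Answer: 0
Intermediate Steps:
d(X, s) = 2*X
l(H) = -2 - H
Z(c) = c² + 3*c
S(u) = √(u + u*(3 + u))
y(5)*S(l(d(-5, 3))) = 0*√((-2 - 2*(-5))*(4 + (-2 - 2*(-5)))) = 0*√((-2 - 1*(-10))*(4 + (-2 - 1*(-10)))) = 0*√((-2 + 10)*(4 + (-2 + 10))) = 0*√(8*(4 + 8)) = 0*√(8*12) = 0*√96 = 0*(4*√6) = 0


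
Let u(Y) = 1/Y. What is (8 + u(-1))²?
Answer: 49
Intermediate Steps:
u(Y) = 1/Y
(8 + u(-1))² = (8 + 1/(-1))² = (8 - 1)² = 7² = 49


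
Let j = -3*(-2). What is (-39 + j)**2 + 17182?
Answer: 18271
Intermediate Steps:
j = 6
(-39 + j)**2 + 17182 = (-39 + 6)**2 + 17182 = (-33)**2 + 17182 = 1089 + 17182 = 18271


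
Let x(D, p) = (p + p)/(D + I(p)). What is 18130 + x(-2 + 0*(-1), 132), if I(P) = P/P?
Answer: 17866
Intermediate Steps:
I(P) = 1
x(D, p) = 2*p/(1 + D) (x(D, p) = (p + p)/(D + 1) = (2*p)/(1 + D) = 2*p/(1 + D))
18130 + x(-2 + 0*(-1), 132) = 18130 + 2*132/(1 + (-2 + 0*(-1))) = 18130 + 2*132/(1 + (-2 + 0)) = 18130 + 2*132/(1 - 2) = 18130 + 2*132/(-1) = 18130 + 2*132*(-1) = 18130 - 264 = 17866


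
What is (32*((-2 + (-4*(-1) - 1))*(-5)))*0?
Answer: 0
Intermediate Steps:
(32*((-2 + (-4*(-1) - 1))*(-5)))*0 = (32*((-2 + (4 - 1))*(-5)))*0 = (32*((-2 + 3)*(-5)))*0 = (32*(1*(-5)))*0 = (32*(-5))*0 = -160*0 = 0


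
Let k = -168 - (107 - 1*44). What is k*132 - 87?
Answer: -30579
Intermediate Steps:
k = -231 (k = -168 - (107 - 44) = -168 - 1*63 = -168 - 63 = -231)
k*132 - 87 = -231*132 - 87 = -30492 - 87 = -30579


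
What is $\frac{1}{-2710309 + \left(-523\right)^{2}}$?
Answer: $- \frac{1}{2436780} \approx -4.1038 \cdot 10^{-7}$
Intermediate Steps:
$\frac{1}{-2710309 + \left(-523\right)^{2}} = \frac{1}{-2710309 + 273529} = \frac{1}{-2436780} = - \frac{1}{2436780}$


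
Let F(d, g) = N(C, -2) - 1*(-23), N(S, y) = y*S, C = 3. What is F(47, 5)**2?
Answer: 289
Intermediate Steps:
N(S, y) = S*y
F(d, g) = 17 (F(d, g) = 3*(-2) - 1*(-23) = -6 + 23 = 17)
F(47, 5)**2 = 17**2 = 289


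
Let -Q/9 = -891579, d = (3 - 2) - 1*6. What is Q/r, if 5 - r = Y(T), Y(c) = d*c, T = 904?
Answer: 8024211/4525 ≈ 1773.3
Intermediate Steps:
d = -5 (d = 1 - 6 = -5)
Y(c) = -5*c
r = 4525 (r = 5 - (-5)*904 = 5 - 1*(-4520) = 5 + 4520 = 4525)
Q = 8024211 (Q = -9*(-891579) = 8024211)
Q/r = 8024211/4525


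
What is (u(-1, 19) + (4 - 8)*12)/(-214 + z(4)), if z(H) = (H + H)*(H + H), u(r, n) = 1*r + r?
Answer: 1/3 ≈ 0.33333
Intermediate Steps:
u(r, n) = 2*r (u(r, n) = r + r = 2*r)
z(H) = 4*H**2 (z(H) = (2*H)*(2*H) = 4*H**2)
(u(-1, 19) + (4 - 8)*12)/(-214 + z(4)) = (2*(-1) + (4 - 8)*12)/(-214 + 4*4**2) = (-2 - 4*12)/(-214 + 4*16) = (-2 - 48)/(-214 + 64) = -50/(-150) = -50*(-1/150) = 1/3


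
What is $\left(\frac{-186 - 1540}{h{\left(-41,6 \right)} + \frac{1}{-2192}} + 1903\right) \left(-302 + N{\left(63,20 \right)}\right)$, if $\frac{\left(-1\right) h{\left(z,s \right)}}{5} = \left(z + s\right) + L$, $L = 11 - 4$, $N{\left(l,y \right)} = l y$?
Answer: $\frac{555838636510}{306879} \approx 1.8113 \cdot 10^{6}$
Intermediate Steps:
$L = 7$
$h{\left(z,s \right)} = -35 - 5 s - 5 z$ ($h{\left(z,s \right)} = - 5 \left(\left(z + s\right) + 7\right) = - 5 \left(\left(s + z\right) + 7\right) = - 5 \left(7 + s + z\right) = -35 - 5 s - 5 z$)
$\left(\frac{-186 - 1540}{h{\left(-41,6 \right)} + \frac{1}{-2192}} + 1903\right) \left(-302 + N{\left(63,20 \right)}\right) = \left(\frac{-186 - 1540}{\left(-35 - 30 - -205\right) + \frac{1}{-2192}} + 1903\right) \left(-302 + 63 \cdot 20\right) = \left(- \frac{1726}{\left(-35 - 30 + 205\right) - \frac{1}{2192}} + 1903\right) \left(-302 + 1260\right) = \left(- \frac{1726}{140 - \frac{1}{2192}} + 1903\right) 958 = \left(- \frac{1726}{\frac{306879}{2192}} + 1903\right) 958 = \left(\left(-1726\right) \frac{2192}{306879} + 1903\right) 958 = \left(- \frac{3783392}{306879} + 1903\right) 958 = \frac{580207345}{306879} \cdot 958 = \frac{555838636510}{306879}$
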